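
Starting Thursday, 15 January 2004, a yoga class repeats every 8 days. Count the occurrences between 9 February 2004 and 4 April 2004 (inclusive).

Occurrences land 8·i days after 15 January 2004 for i = 0, 1, 2, …
9 February 2004 is 25 days after the start; 25 ÷ 8 = 3 remainder 1; since the remainder is 1, round up to i = 4. First occurrence in the window: #5 on 16 February 2004 (4×8 = 32 days in).
4 April 2004 is 80 days after the start; 80 ÷ 8 = 10 remainder 0. Last occurrence in the window: #11 on 4 April 2004.
Occurrences #5 through #11: 7 in total.

7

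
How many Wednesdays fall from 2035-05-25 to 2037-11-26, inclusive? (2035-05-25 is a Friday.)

131

2035-05-25 is a Friday; the first Wednesday on or after it is 2035-05-30 (5 days later).
From 2035-05-30 to 2037-11-26: 215 + 366 + 330 = 911 days (rest of 2035, 2036, to 2037-11-26 in 2037).
911 ÷ 7 = 130 full weeks with remainder 1, so 130 more Wednesdays after the first → 131.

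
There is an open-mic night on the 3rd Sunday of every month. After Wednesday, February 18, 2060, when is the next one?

February 2060 starts on a Sunday; its first Sunday is the 1st, so the 3rd Sunday is the 15th — February 15, 2060.
That is not after February 18, 2060, so look at March 2060.
March 2060 starts on a Monday; its first Sunday is the 7th, so the 3rd Sunday is the 21st — March 21, 2060.

March 21, 2060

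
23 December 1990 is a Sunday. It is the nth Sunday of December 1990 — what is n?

Day 23 falls in week ⌈23/7⌉ of the month.
Days 1–7 hold the 1st Sunday, 8–14 the 2nd, 15–21 the 3rd, 22–28 the 4th, 29–31 the 5th.
23 is in the range for the 4th.

4th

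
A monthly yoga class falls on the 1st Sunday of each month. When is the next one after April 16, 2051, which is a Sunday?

May 7, 2051

April 2051 starts on a Saturday, so its 1st Sunday is April 2, 2051 (1 day in).
That is not after April 16, 2051, so look at May 2051.
May 2051 starts on a Monday, so its 1st Sunday is May 7, 2051 (6 days in).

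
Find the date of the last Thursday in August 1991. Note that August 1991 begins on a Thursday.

August 1991 begins on a Thursday, so the first Thursday is August 1.
August 1991 has 31 days. Adding weeks: 1, 8, 15, 22, 29 — the last one ≤ 31 is the 29th.

August 29, 1991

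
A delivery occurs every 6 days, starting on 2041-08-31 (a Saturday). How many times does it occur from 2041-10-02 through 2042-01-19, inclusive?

18

Occurrences land 6·i days after 2041-08-31 for i = 0, 1, 2, …
2041-10-02 is 32 days after the start; 32 ÷ 6 = 5 remainder 2; since the remainder is 2, round up to i = 6. First occurrence in the window: #7 on 2041-10-06 (6×6 = 36 days in).
2042-01-19 is 141 days after the start; 141 ÷ 6 = 23 remainder 3. Last occurrence in the window: #24 on 2042-01-16.
Occurrences #7 through #24: 18 in total.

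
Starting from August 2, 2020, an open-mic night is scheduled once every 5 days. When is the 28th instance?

The 28th occurrence is 27 intervals after the first: 27 × 5 = 135 days after August 2, 2020.
August has 31 days — 29 days to the end of August leaves 106.
September has 30 days (76 left).
October has 31 days (45 left).
November has 30 days (15 left).
15 days into December → December 15, 2020.

December 15, 2020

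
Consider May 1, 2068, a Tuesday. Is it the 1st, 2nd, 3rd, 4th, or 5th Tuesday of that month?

Day 1 falls in week ⌈1/7⌉ of the month.
Days 1–7 hold the 1st Tuesday, 8–14 the 2nd, 15–21 the 3rd, 22–28 the 4th, 29–31 the 5th.
1 is in the range for the 1st.

1st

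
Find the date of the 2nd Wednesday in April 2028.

April 12, 2028

April 2028 begins on a Saturday, so the first Wednesday is April 5 (4 days later).
The 2nd Wednesday is 1 weeks later: 5 + 7 = 12.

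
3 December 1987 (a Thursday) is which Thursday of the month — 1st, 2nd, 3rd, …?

1st

Day 3 falls in week ⌈3/7⌉ of the month.
Days 1–7 hold the 1st Thursday, 8–14 the 2nd, 15–21 the 3rd, 22–28 the 4th, 29–31 the 5th.
3 is in the range for the 1st.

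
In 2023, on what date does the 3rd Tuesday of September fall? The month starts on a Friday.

September 19, 2023

September 2023 begins on a Friday, so the first Tuesday is September 5 (4 days later).
The 3rd Tuesday is 2 weeks later: 5 + 14 = 19.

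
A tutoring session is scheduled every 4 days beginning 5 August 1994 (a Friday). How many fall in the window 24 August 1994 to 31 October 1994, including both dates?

17

Occurrences land 4·i days after 5 August 1994 for i = 0, 1, 2, …
24 August 1994 is 19 days after the start; 19 ÷ 4 = 4 remainder 3; since the remainder is 3, round up to i = 5. First occurrence in the window: #6 on 25 August 1994 (5×4 = 20 days in).
31 October 1994 is 87 days after the start; 87 ÷ 4 = 21 remainder 3. Last occurrence in the window: #22 on 28 October 1994.
Occurrences #6 through #22: 17 in total.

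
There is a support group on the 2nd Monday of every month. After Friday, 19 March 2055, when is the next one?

12 April 2055

March 2055 starts on a Monday; its first Monday is the 1st, so the 2nd Monday is the 8th — 8 March 2055.
That is not after 19 March 2055, so look at April 2055.
April 2055 starts on a Thursday; its first Monday is the 5th, so the 2nd Monday is the 12th — 12 April 2055.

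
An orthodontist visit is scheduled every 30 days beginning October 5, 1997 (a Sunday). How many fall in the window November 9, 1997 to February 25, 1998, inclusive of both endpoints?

3

Occurrences land 30·i days after October 5, 1997 for i = 0, 1, 2, …
November 9, 1997 is 35 days after the start; 35 ÷ 30 = 1 remainder 5; since the remainder is 5, round up to i = 2. First occurrence in the window: #3 on December 4, 1997 (2×30 = 60 days in).
February 25, 1998 is 143 days after the start; 143 ÷ 30 = 4 remainder 23. Last occurrence in the window: #5 on February 2, 1998.
Occurrences #3 through #5: 3 in total.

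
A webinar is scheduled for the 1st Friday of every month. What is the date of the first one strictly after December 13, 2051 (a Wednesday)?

December 2051 starts on a Friday, so its 1st Friday is December 1, 2051.
That is not after December 13, 2051, so look at January 2052.
January 2052 starts on a Monday, so its 1st Friday is January 5, 2052 (4 days in).

January 5, 2052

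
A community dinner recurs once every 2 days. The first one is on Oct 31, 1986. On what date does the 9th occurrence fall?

Nov 16, 1986

The 9th occurrence is 8 intervals after the first: 8 × 2 = 16 days after Oct 31, 1986.
Oct has 31 days — 0 days to the end of Oct leaves 16.
16 days into Nov → Nov 16, 1986.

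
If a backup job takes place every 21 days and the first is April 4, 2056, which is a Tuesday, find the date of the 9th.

The 9th occurrence is 8 intervals after the first: 8 × 21 = 168 days after April 4, 2056.
April has 30 days — 26 days to the end of April leaves 142.
May has 31 days (111 left).
June has 30 days (81 left).
July has 31 days (50 left).
August has 31 days (19 left).
19 days into September → September 19, 2056.

September 19, 2056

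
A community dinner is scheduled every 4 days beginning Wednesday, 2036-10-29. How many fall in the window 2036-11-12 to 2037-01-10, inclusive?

15

Occurrences land 4·i days after 2036-10-29 for i = 0, 1, 2, …
2036-11-12 is 14 days after the start; 14 ÷ 4 = 3 remainder 2; since the remainder is 2, round up to i = 4. First occurrence in the window: #5 on 2036-11-14 (4×4 = 16 days in).
2037-01-10 is 73 days after the start; 73 ÷ 4 = 18 remainder 1. Last occurrence in the window: #19 on 2037-01-09.
Occurrences #5 through #19: 15 in total.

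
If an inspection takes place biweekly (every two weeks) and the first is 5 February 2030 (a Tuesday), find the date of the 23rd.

The 23rd occurrence is 22 intervals after the first: 22 × 14 = 308 days after 5 February 2030.
February has 28 days — 23 days to the end of February leaves 285.
March has 31 days (254 left).
April has 30 days (224 left).
May has 31 days (193 left).
June has 30 days (163 left).
July has 31 days (132 left).
August has 31 days (101 left).
September has 30 days (71 left).
October has 31 days (40 left).
November has 30 days (10 left).
10 days into December → 10 December 2030.

10 December 2030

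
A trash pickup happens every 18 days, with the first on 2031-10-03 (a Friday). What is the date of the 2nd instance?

2031-10-21

The 2nd occurrence is 1 interval after the first: 1 × 18 = 18 days after 2031-10-03.
18 days later is 2031-10-21.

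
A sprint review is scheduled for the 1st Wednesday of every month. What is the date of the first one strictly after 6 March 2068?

March 2068 starts on a Thursday, so its 1st Wednesday is 7 March 2068 (6 days in).
7 March 2068 is after 6 March 2068, so that is the next one.

7 March 2068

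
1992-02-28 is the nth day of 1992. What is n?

Days in months before February: 31 = 31.
Plus 28 days into February → day 59.

59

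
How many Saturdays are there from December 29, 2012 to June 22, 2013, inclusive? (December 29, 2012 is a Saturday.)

26

December 29, 2012 is a Saturday; the first Saturday on or after it is December 29, 2012.
From December 29, 2012 to June 22, 2013: 2 + 31 + 28 + 31 + 30 + 31 + 22 = 175 days (rest of December, January, February, March, April, May, June).
175 ÷ 7 = 25 full weeks with remainder 0, so 25 more Saturdays after the first → 26.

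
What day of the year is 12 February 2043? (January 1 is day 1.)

43

Days in months before February: 31 = 31.
Plus 12 days into February → day 43.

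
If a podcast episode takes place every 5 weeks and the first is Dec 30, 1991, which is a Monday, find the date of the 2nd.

Feb 3, 1992

The 2nd occurrence is 1 interval after the first: 1 × 35 = 35 days after Dec 30, 1991.
Dec has 31 days — 1 day to the end of Dec leaves 34.
Jan has 31 days (3 left).
3 days into Feb → Feb 3, 1992.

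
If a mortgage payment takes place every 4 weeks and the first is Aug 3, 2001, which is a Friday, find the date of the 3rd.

Sep 28, 2001

The 3rd occurrence is 2 intervals after the first: 2 × 28 = 56 days after Aug 3, 2001.
Aug has 31 days — 28 days to the end of Aug leaves 28.
28 days into Sep → Sep 28, 2001.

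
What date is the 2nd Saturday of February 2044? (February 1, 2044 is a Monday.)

February 2044 begins on a Monday, so the first Saturday is February 6 (5 days later).
The 2nd Saturday is 1 weeks later: 6 + 7 = 13.

February 13, 2044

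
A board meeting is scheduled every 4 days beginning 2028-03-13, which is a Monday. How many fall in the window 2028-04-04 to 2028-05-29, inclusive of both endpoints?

14

Occurrences land 4·i days after 2028-03-13 for i = 0, 1, 2, …
2028-04-04 is 22 days after the start; 22 ÷ 4 = 5 remainder 2; since the remainder is 2, round up to i = 6. First occurrence in the window: #7 on 2028-04-06 (6×4 = 24 days in).
2028-05-29 is 77 days after the start; 77 ÷ 4 = 19 remainder 1. Last occurrence in the window: #20 on 2028-05-28.
Occurrences #7 through #20: 14 in total.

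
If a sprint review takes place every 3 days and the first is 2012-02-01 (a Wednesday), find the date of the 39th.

The 39th occurrence is 38 intervals after the first: 38 × 3 = 114 days after 2012-02-01.
February has 29 days — 28 days to the end of February leaves 86.
March has 31 days (55 left).
April has 30 days (25 left).
25 days into May → 2012-05-25.

2012-05-25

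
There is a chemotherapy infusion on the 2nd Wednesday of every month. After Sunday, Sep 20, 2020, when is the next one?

Oct 14, 2020

Sep 2020 starts on a Tuesday; its first Wednesday is the 2nd, so the 2nd Wednesday is the 9th — Sep 9, 2020.
That is not after Sep 20, 2020, so look at Oct 2020.
Oct 2020 starts on a Thursday; its first Wednesday is the 7th, so the 2nd Wednesday is the 14th — Oct 14, 2020.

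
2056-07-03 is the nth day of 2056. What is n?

185

Days in months before July: 31 + 29 + 31 + 30 + 31 + 30 = 182.
Plus 3 days into July → day 185.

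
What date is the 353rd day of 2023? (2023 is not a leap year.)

19 December 2023

January has 31 days (353 − 31 = 322 remain).
February has 28 days (322 − 28 = 294 remain).
March has 31 days (294 − 31 = 263 remain).
April has 30 days (263 − 30 = 233 remain).
May has 31 days (233 − 31 = 202 remain).
June has 30 days (202 − 30 = 172 remain).
July has 31 days (172 − 31 = 141 remain).
August has 31 days (141 − 31 = 110 remain).
September has 30 days (110 − 30 = 80 remain).
October has 31 days (80 − 31 = 49 remain).
November has 30 days (49 − 30 = 19 remain).
19 into December → December 19.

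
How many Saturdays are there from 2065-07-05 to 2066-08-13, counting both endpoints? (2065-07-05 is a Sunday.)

2065-07-05 is a Sunday; the first Saturday on or after it is 2065-07-11 (6 days later).
From 2065-07-11 to 2066-08-13: 173 + 225 = 398 days (rest of 2065, to 2066-08-13 in 2066).
398 ÷ 7 = 56 full weeks with remainder 6, so 56 more Saturdays after the first → 57.

57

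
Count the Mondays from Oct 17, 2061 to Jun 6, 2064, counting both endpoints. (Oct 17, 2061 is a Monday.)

Oct 17, 2061 is a Monday; the first Monday on or after it is Oct 17, 2061.
From Oct 17, 2061 to Jun 6, 2064: 75 + 365 + 365 + 158 = 963 days (rest of 2061, 2062, 2063, to Jun 6, 2064 in 2064).
963 ÷ 7 = 137 full weeks with remainder 4, so 137 more Mondays after the first → 138.

138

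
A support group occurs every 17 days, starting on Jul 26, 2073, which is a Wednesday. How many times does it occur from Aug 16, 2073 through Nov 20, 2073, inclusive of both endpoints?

Occurrences land 17·i days after Jul 26, 2073 for i = 0, 1, 2, …
Aug 16, 2073 is 21 days after the start; 21 ÷ 17 = 1 remainder 4; since the remainder is 4, round up to i = 2. First occurrence in the window: #3 on Aug 29, 2073 (2×17 = 34 days in).
Nov 20, 2073 is 117 days after the start; 117 ÷ 17 = 6 remainder 15. Last occurrence in the window: #7 on Nov 5, 2073.
Occurrences #3 through #7: 5 in total.

5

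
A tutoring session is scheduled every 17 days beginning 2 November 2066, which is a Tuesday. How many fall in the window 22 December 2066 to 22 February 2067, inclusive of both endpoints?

4

Occurrences land 17·i days after 2 November 2066 for i = 0, 1, 2, …
22 December 2066 is 50 days after the start; 50 ÷ 17 = 2 remainder 16; since the remainder is 16, round up to i = 3. First occurrence in the window: #4 on 23 December 2066 (3×17 = 51 days in).
22 February 2067 is 112 days after the start; 112 ÷ 17 = 6 remainder 10. Last occurrence in the window: #7 on 12 February 2067.
Occurrences #4 through #7: 4 in total.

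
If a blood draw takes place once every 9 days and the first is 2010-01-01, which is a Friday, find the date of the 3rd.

The 3rd occurrence is 2 intervals after the first: 2 × 9 = 18 days after 2010-01-01.
18 days later is 2010-01-19.

2010-01-19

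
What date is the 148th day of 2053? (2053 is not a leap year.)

Jan has 31 days (148 − 31 = 117 remain).
Feb has 28 days (117 − 28 = 89 remain).
Mar has 31 days (89 − 31 = 58 remain).
Apr has 30 days (58 − 30 = 28 remain).
28 into May → May 28.

May 28, 2053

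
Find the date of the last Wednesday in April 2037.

The first Wednesday of April 2037 is April 1.
April 2037 has 30 days. Adding weeks: 1, 8, 15, 22, 29 — the last one ≤ 30 is the 29th.

29 April 2037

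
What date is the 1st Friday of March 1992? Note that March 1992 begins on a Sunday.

March 1992 begins on a Sunday, so the first Friday is March 6 (5 days later).

6 March 1992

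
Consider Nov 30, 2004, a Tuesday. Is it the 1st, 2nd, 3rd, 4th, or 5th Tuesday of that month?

Day 30 falls in week ⌈30/7⌉ of the month.
Days 1–7 hold the 1st Tuesday, 8–14 the 2nd, 15–21 the 3rd, 22–28 the 4th, 29–31 the 5th.
30 is in the range for the 5th.

5th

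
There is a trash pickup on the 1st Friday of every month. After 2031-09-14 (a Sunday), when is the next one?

2031-10-03

September 2031 starts on a Monday, so its 1st Friday is 2031-09-05 (4 days in).
That is not after 2031-09-14, so look at October 2031.
October 2031 starts on a Wednesday, so its 1st Friday is 2031-10-03 (2 days in).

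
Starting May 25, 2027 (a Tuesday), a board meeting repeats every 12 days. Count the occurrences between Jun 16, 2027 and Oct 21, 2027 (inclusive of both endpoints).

Occurrences land 12·i days after May 25, 2027 for i = 0, 1, 2, …
Jun 16, 2027 is 22 days after the start; 22 ÷ 12 = 1 remainder 10; since the remainder is 10, round up to i = 2. First occurrence in the window: #3 on Jun 18, 2027 (2×12 = 24 days in).
Oct 21, 2027 is 149 days after the start; 149 ÷ 12 = 12 remainder 5. Last occurrence in the window: #13 on Oct 16, 2027.
Occurrences #3 through #13: 11 in total.

11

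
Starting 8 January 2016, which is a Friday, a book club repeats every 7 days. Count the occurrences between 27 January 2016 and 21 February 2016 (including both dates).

4

Occurrences land 7·i days after 8 January 2016 for i = 0, 1, 2, …
27 January 2016 is 19 days after the start; 19 ÷ 7 = 2 remainder 5; since the remainder is 5, round up to i = 3. First occurrence in the window: #4 on 29 January 2016 (3×7 = 21 days in).
21 February 2016 is 44 days after the start; 44 ÷ 7 = 6 remainder 2. Last occurrence in the window: #7 on 19 February 2016.
Occurrences #4 through #7: 4 in total.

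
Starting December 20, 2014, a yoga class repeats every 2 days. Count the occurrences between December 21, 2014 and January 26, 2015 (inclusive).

18

Occurrences land 2·i days after December 20, 2014 for i = 0, 1, 2, …
December 21, 2014 is 1 day after the start; 1 ÷ 2 = 0 remainder 1; since the remainder is 1, round up to i = 1. First occurrence in the window: #2 on December 22, 2014 (1×2 = 2 days in).
January 26, 2015 is 37 days after the start; 37 ÷ 2 = 18 remainder 1. Last occurrence in the window: #19 on January 25, 2015.
Occurrences #2 through #19: 18 in total.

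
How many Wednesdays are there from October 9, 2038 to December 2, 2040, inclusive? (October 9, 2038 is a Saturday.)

October 9, 2038 is a Saturday; the first Wednesday on or after it is October 13, 2038 (4 days later).
From October 13, 2038 to December 2, 2040: 79 + 365 + 337 = 781 days (rest of 2038, 2039, to December 2, 2040 in 2040).
781 ÷ 7 = 111 full weeks with remainder 4, so 111 more Wednesdays after the first → 112.

112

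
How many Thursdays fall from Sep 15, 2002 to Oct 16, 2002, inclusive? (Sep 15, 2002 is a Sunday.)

Sep 15, 2002 is a Sunday; the first Thursday on or after it is Sep 19, 2002 (4 days later).
From Sep 19, 2002 to Oct 16, 2002: 11 + 16 = 27 days (rest of Sep, Oct).
27 ÷ 7 = 3 full weeks with remainder 6, so 3 more Thursdays after the first → 4.

4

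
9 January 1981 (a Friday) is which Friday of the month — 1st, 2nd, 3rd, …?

Day 9 falls in week ⌈9/7⌉ of the month.
Days 1–7 hold the 1st Friday, 8–14 the 2nd, 15–21 the 3rd, 22–28 the 4th, 29–31 the 5th.
9 is in the range for the 2nd.

2nd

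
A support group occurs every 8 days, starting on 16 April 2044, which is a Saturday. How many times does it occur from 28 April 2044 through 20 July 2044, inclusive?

10

Occurrences land 8·i days after 16 April 2044 for i = 0, 1, 2, …
28 April 2044 is 12 days after the start; 12 ÷ 8 = 1 remainder 4; since the remainder is 4, round up to i = 2. First occurrence in the window: #3 on 2 May 2044 (2×8 = 16 days in).
20 July 2044 is 95 days after the start; 95 ÷ 8 = 11 remainder 7. Last occurrence in the window: #12 on 13 July 2044.
Occurrences #3 through #12: 10 in total.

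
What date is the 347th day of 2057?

January has 31 days (347 − 31 = 316 remain).
February has 28 days (316 − 28 = 288 remain).
March has 31 days (288 − 31 = 257 remain).
April has 30 days (257 − 30 = 227 remain).
May has 31 days (227 − 31 = 196 remain).
June has 30 days (196 − 30 = 166 remain).
July has 31 days (166 − 31 = 135 remain).
August has 31 days (135 − 31 = 104 remain).
September has 30 days (104 − 30 = 74 remain).
October has 31 days (74 − 31 = 43 remain).
November has 30 days (43 − 30 = 13 remain).
13 into December → December 13.

December 13, 2057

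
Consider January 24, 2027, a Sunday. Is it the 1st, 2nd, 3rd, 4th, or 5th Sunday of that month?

Day 24 falls in week ⌈24/7⌉ of the month.
Days 1–7 hold the 1st Sunday, 8–14 the 2nd, 15–21 the 3rd, 22–28 the 4th, 29–31 the 5th.
24 is in the range for the 4th.

4th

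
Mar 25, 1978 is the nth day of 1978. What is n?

84

Days in months before Mar: 31 + 28 = 59.
Plus 25 days into Mar → day 84.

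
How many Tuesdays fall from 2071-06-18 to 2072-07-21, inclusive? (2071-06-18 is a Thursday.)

2071-06-18 is a Thursday; the first Tuesday on or after it is 2071-06-23 (5 days later).
From 2071-06-23 to 2072-07-21: 191 + 203 = 394 days (rest of 2071, to 2072-07-21 in 2072).
394 ÷ 7 = 56 full weeks with remainder 2, so 56 more Tuesdays after the first → 57.

57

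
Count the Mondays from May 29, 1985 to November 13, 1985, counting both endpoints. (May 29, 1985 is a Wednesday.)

24

May 29, 1985 is a Wednesday; the first Monday on or after it is June 3, 1985 (5 days later).
From June 3, 1985 to November 13, 1985: 27 + 31 + 31 + 30 + 31 + 13 = 163 days (rest of June, July, August, September, October, November).
163 ÷ 7 = 23 full weeks with remainder 2, so 23 more Mondays after the first → 24.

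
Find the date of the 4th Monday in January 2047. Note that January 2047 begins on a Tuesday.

January 28, 2047

January 2047 begins on a Tuesday, so the first Monday is January 7 (6 days later).
The 4th Monday is 3 weeks later: 7 + 21 = 28.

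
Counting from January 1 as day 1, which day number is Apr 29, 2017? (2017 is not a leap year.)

119

Days in months before Apr: 31 + 28 + 31 = 90.
Plus 29 days into Apr → day 119.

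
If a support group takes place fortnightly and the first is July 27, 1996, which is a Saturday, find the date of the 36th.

November 29, 1997

The 36th occurrence is 35 intervals after the first: 35 × 14 = 490 days after July 27, 1996.
July has 31 days — 4 days to the end of July leaves 486.
From end of July to end of 1996 is 153 days (333 left).
January has 31 days (302 left).
February has 28 days (274 left).
March has 31 days (243 left).
April has 30 days (213 left).
May has 31 days (182 left).
June has 30 days (152 left).
July has 31 days (121 left).
August has 31 days (90 left).
September has 30 days (60 left).
October has 31 days (29 left).
29 days into November → November 29, 1997.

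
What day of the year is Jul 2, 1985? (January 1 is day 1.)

183

Days in months before Jul: 31 + 28 + 31 + 30 + 31 + 30 = 181.
Plus 2 days into Jul → day 183.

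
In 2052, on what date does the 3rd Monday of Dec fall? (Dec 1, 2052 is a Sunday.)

Dec 16, 2052

Dec 2052 begins on a Sunday, so the first Monday is Dec 2 (1 day later).
The 3rd Monday is 2 weeks later: 2 + 14 = 16.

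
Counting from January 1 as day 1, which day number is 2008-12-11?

Days in months before December: 31 + 29 + 31 + 30 + 31 + 30 + 31 + 31 + 30 + 31 + 30 = 335.
Plus 11 days into December → day 346.

346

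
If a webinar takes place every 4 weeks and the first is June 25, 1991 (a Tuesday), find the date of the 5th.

The 5th occurrence is 4 intervals after the first: 4 × 28 = 112 days after June 25, 1991.
June has 30 days — 5 days to the end of June leaves 107.
July has 31 days (76 left).
August has 31 days (45 left).
September has 30 days (15 left).
15 days into October → October 15, 1991.

October 15, 1991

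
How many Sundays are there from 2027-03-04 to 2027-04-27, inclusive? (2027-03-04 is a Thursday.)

2027-03-04 is a Thursday; the first Sunday on or after it is 2027-03-07 (3 days later).
From 2027-03-07 to 2027-04-27: 24 + 27 = 51 days (rest of March, April).
51 ÷ 7 = 7 full weeks with remainder 2, so 7 more Sundays after the first → 8.

8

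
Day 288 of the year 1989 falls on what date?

January has 31 days (288 − 31 = 257 remain).
February has 28 days (257 − 28 = 229 remain).
March has 31 days (229 − 31 = 198 remain).
April has 30 days (198 − 30 = 168 remain).
May has 31 days (168 − 31 = 137 remain).
June has 30 days (137 − 30 = 107 remain).
July has 31 days (107 − 31 = 76 remain).
August has 31 days (76 − 31 = 45 remain).
September has 30 days (45 − 30 = 15 remain).
15 into October → October 15.

October 15, 1989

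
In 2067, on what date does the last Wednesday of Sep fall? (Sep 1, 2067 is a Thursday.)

Sep 28, 2067

Sep 2067 begins on a Thursday, so the first Wednesday is Sep 7 (6 days later).
Sep 2067 has 30 days. Adding weeks: 7, 14, 21, 28 — the last one ≤ 30 is the 28th.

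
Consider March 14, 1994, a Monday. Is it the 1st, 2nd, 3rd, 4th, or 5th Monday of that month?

2nd

Day 14 falls in week ⌈14/7⌉ of the month.
Days 1–7 hold the 1st Monday, 8–14 the 2nd, 15–21 the 3rd, 22–28 the 4th, 29–31 the 5th.
14 is in the range for the 2nd.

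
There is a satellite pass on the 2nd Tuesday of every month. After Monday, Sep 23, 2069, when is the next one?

Sep 2069 starts on a Sunday; its first Tuesday is the 3rd, so the 2nd Tuesday is the 10th — Sep 10, 2069.
That is not after Sep 23, 2069, so look at Oct 2069.
Oct 2069 starts on a Tuesday; its first Tuesday is the 1st, so the 2nd Tuesday is the 8th — Oct 8, 2069.

Oct 8, 2069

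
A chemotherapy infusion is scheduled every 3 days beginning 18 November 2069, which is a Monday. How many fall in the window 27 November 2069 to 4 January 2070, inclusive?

13

Occurrences land 3·i days after 18 November 2069 for i = 0, 1, 2, …
27 November 2069 is 9 days after the start; 9 ÷ 3 = 3 remainder 0. First occurrence in the window: #4 on 27 November 2069 (3×3 = 9 days in).
4 January 2070 is 47 days after the start; 47 ÷ 3 = 15 remainder 2. Last occurrence in the window: #16 on 2 January 2070.
Occurrences #4 through #16: 13 in total.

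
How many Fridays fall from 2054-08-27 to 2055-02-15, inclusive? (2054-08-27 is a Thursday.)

2054-08-27 is a Thursday; the first Friday on or after it is 2054-08-28 (1 day later).
From 2054-08-28 to 2055-02-15: 3 + 30 + 31 + 30 + 31 + 31 + 15 = 171 days (rest of August, September, October, November, December, January, February).
171 ÷ 7 = 24 full weeks with remainder 3, so 24 more Fridays after the first → 25.

25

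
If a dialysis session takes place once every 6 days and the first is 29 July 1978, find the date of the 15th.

The 15th occurrence is 14 intervals after the first: 14 × 6 = 84 days after 29 July 1978.
July has 31 days — 2 days to the end of July leaves 82.
August has 31 days (51 left).
September has 30 days (21 left).
21 days into October → 21 October 1978.

21 October 1978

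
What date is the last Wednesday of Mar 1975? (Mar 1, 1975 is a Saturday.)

Mar 1975 begins on a Saturday, so the first Wednesday is Mar 5 (4 days later).
Mar 1975 has 31 days. Adding weeks: 5, 12, 19, 26 — the last one ≤ 31 is the 26th.

Mar 26, 1975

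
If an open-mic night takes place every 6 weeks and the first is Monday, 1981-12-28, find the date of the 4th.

1982-05-03

The 4th occurrence is 3 intervals after the first: 3 × 42 = 126 days after 1981-12-28.
December has 31 days — 3 days to the end of December leaves 123.
January has 31 days (92 left).
February has 28 days (64 left).
March has 31 days (33 left).
April has 30 days (3 left).
3 days into May → 1982-05-03.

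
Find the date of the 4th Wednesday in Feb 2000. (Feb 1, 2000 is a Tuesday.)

Feb 23, 2000

Feb 2000 begins on a Tuesday, so the first Wednesday is Feb 2 (1 day later).
The 4th Wednesday is 3 weeks later: 2 + 21 = 23.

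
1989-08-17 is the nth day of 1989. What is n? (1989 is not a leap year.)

229

Days in months before August: 31 + 28 + 31 + 30 + 31 + 30 + 31 = 212.
Plus 17 days into August → day 229.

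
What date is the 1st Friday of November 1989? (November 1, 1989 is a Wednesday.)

1989-11-03

November 1989 begins on a Wednesday, so the first Friday is November 3 (2 days later).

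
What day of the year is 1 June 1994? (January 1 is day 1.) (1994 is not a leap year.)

Days in months before June: 31 + 28 + 31 + 30 + 31 = 151.
Plus 1 day into June → day 152.

152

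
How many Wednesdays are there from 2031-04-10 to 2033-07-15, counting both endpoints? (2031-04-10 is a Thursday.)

118

2031-04-10 is a Thursday; the first Wednesday on or after it is 2031-04-16 (6 days later).
From 2031-04-16 to 2033-07-15: 259 + 366 + 196 = 821 days (rest of 2031, 2032, to 2033-07-15 in 2033).
821 ÷ 7 = 117 full weeks with remainder 2, so 117 more Wednesdays after the first → 118.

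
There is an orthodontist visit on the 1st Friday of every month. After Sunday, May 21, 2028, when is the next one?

Jun 2, 2028

May 2028 starts on a Monday, so its 1st Friday is May 5, 2028 (4 days in).
That is not after May 21, 2028, so look at Jun 2028.
Jun 2028 starts on a Thursday, so its 1st Friday is Jun 2, 2028 (1 day in).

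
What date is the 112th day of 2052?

January has 31 days (112 − 31 = 81 remain).
February has 29 days (81 − 29 = 52 remain).
March has 31 days (52 − 31 = 21 remain).
21 into April → April 21.

April 21, 2052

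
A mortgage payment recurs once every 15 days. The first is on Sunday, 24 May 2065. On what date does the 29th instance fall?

18 July 2066

The 29th occurrence is 28 intervals after the first: 28 × 15 = 420 days after 24 May 2065.
May has 31 days — 7 days to the end of May leaves 413.
From end of May to end of 2065 is 214 days (199 left).
January has 31 days (168 left).
February has 28 days (140 left).
March has 31 days (109 left).
April has 30 days (79 left).
May has 31 days (48 left).
June has 30 days (18 left).
18 days into July → 18 July 2066.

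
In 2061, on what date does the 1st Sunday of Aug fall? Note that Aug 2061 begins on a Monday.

Aug 7, 2061

Aug 2061 begins on a Monday, so the first Sunday is Aug 7 (6 days later).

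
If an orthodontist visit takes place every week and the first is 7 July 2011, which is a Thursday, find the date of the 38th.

The 38th occurrence is 37 intervals after the first: 37 × 7 = 259 days after 7 July 2011.
July has 31 days — 24 days to the end of July leaves 235.
August has 31 days (204 left).
September has 30 days (174 left).
October has 31 days (143 left).
November has 30 days (113 left).
December has 31 days (82 left).
January has 31 days (51 left).
February has 29 days (22 left).
22 days into March → 22 March 2012.

22 March 2012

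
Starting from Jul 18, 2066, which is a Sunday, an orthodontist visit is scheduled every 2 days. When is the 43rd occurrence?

The 43rd occurrence is 42 intervals after the first: 42 × 2 = 84 days after Jul 18, 2066.
Jul has 31 days — 13 days to the end of Jul leaves 71.
Aug has 31 days (40 left).
Sep has 30 days (10 left).
10 days into Oct → Oct 10, 2066.

Oct 10, 2066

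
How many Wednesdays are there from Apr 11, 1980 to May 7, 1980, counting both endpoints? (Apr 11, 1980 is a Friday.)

Apr 11, 1980 is a Friday; the first Wednesday on or after it is Apr 16, 1980 (5 days later).
From Apr 16, 1980 to May 7, 1980: 14 + 7 = 21 days (rest of Apr, May).
21 ÷ 7 = 3 full weeks with remainder 0, so 3 more Wednesdays after the first → 4.

4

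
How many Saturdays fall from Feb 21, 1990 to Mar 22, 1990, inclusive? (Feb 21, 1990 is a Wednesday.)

4

Feb 21, 1990 is a Wednesday; the first Saturday on or after it is Feb 24, 1990 (3 days later).
From Feb 24, 1990 to Mar 22, 1990: 4 + 22 = 26 days (rest of Feb, Mar).
26 ÷ 7 = 3 full weeks with remainder 5, so 3 more Saturdays after the first → 4.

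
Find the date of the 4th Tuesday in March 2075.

26 March 2075

The first Tuesday of March 2075 is March 5.
The 4th Tuesday is 3 weeks later: 5 + 21 = 26.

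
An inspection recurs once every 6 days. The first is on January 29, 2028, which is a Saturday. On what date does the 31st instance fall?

The 31st occurrence is 30 intervals after the first: 30 × 6 = 180 days after January 29, 2028.
January has 31 days — 2 days to the end of January leaves 178.
February has 29 days (149 left).
March has 31 days (118 left).
April has 30 days (88 left).
May has 31 days (57 left).
June has 30 days (27 left).
27 days into July → July 27, 2028.

July 27, 2028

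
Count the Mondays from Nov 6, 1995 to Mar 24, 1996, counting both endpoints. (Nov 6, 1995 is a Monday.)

20

Nov 6, 1995 is a Monday; the first Monday on or after it is Nov 6, 1995.
From Nov 6, 1995 to Mar 24, 1996: 24 + 31 + 31 + 29 + 24 = 139 days (rest of Nov, Dec, Jan, Feb, Mar).
139 ÷ 7 = 19 full weeks with remainder 6, so 19 more Mondays after the first → 20.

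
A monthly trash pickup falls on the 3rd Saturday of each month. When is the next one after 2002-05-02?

May 2002 starts on a Wednesday; its first Saturday is the 4th, so the 3rd Saturday is the 18th — 2002-05-18.
2002-05-18 is after 2002-05-02, so that is the next one.

2002-05-18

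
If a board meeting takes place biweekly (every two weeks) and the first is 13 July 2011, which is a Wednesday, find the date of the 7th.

5 October 2011

The 7th occurrence is 6 intervals after the first: 6 × 14 = 84 days after 13 July 2011.
July has 31 days — 18 days to the end of July leaves 66.
August has 31 days (35 left).
September has 30 days (5 left).
5 days into October → 5 October 2011.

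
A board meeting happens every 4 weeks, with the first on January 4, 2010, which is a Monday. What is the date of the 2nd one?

The 2nd occurrence is 1 interval after the first: 1 × 28 = 28 days after January 4, 2010.
January has 31 days — 27 days to the end of January leaves 1.
1 day into February → February 1, 2010.

February 1, 2010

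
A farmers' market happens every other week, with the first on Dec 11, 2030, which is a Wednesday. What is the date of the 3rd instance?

Jan 8, 2031

The 3rd occurrence is 2 intervals after the first: 2 × 14 = 28 days after Dec 11, 2030.
Dec has 31 days — 20 days to the end of Dec leaves 8.
8 days into Jan → Jan 8, 2031.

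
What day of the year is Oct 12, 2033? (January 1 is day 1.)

Days in months before Oct: 31 + 28 + 31 + 30 + 31 + 30 + 31 + 31 + 30 = 273.
Plus 12 days into Oct → day 285.

285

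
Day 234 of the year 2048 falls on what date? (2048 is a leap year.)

Aug 21, 2048

Jan has 31 days (234 − 31 = 203 remain).
Feb has 29 days (203 − 29 = 174 remain).
Mar has 31 days (174 − 31 = 143 remain).
Apr has 30 days (143 − 30 = 113 remain).
May has 31 days (113 − 31 = 82 remain).
Jun has 30 days (82 − 30 = 52 remain).
Jul has 31 days (52 − 31 = 21 remain).
21 into Aug → Aug 21.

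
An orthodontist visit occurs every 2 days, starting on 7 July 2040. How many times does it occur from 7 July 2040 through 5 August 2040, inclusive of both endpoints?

15

Occurrences land 2·i days after 7 July 2040 for i = 0, 1, 2, …
The window opens on the start date, so the first occurrence inside is #1 on 7 July 2040.
5 August 2040 is 29 days after the start; 29 ÷ 2 = 14 remainder 1. Last occurrence in the window: #15 on 4 August 2040.
Occurrences #1 through #15: 15 in total.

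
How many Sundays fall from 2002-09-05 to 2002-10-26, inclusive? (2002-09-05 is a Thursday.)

2002-09-05 is a Thursday; the first Sunday on or after it is 2002-09-08 (3 days later).
From 2002-09-08 to 2002-10-26: 22 + 26 = 48 days (rest of September, October).
48 ÷ 7 = 6 full weeks with remainder 6, so 6 more Sundays after the first → 7.

7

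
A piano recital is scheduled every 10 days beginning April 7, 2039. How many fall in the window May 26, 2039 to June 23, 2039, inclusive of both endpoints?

3

Occurrences land 10·i days after April 7, 2039 for i = 0, 1, 2, …
May 26, 2039 is 49 days after the start; 49 ÷ 10 = 4 remainder 9; since the remainder is 9, round up to i = 5. First occurrence in the window: #6 on May 27, 2039 (5×10 = 50 days in).
June 23, 2039 is 77 days after the start; 77 ÷ 10 = 7 remainder 7. Last occurrence in the window: #8 on June 16, 2039.
Occurrences #6 through #8: 3 in total.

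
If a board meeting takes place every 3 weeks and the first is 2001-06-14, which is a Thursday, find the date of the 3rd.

2001-07-26

The 3rd occurrence is 2 intervals after the first: 2 × 21 = 42 days after 2001-06-14.
June has 30 days — 16 days to the end of June leaves 26.
26 days into July → 2001-07-26.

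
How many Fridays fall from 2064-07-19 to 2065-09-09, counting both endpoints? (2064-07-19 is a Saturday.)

2064-07-19 is a Saturday; the first Friday on or after it is 2064-07-25 (6 days later).
From 2064-07-25 to 2065-09-09: 159 + 252 = 411 days (rest of 2064, to 2065-09-09 in 2065).
411 ÷ 7 = 58 full weeks with remainder 5, so 58 more Fridays after the first → 59.

59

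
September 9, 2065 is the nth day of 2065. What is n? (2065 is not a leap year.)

Days in months before September: 31 + 28 + 31 + 30 + 31 + 30 + 31 + 31 = 243.
Plus 9 days into September → day 252.

252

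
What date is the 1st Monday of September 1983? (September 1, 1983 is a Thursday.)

September 5, 1983

September 1983 begins on a Thursday, so the first Monday is September 5 (4 days later).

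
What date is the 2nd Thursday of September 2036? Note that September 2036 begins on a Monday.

September 2036 begins on a Monday, so the first Thursday is September 4 (3 days later).
The 2nd Thursday is 1 weeks later: 4 + 7 = 11.

11 September 2036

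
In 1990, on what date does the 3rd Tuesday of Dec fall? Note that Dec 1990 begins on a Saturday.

Dec 18, 1990

Dec 1990 begins on a Saturday, so the first Tuesday is Dec 4 (3 days later).
The 3rd Tuesday is 2 weeks later: 4 + 14 = 18.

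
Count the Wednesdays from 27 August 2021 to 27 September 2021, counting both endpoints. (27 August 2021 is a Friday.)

4

27 August 2021 is a Friday; the first Wednesday on or after it is 1 September 2021 (5 days later).
From 1 September 2021 to 27 September 2021 is 27 − 1 = 26 days.
26 ÷ 7 = 3 full weeks with remainder 5, so 3 more Wednesdays after the first → 4.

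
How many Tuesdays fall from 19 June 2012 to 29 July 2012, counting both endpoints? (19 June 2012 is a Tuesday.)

19 June 2012 is a Tuesday; the first Tuesday on or after it is 19 June 2012.
From 19 June 2012 to 29 July 2012: 11 + 29 = 40 days (rest of June, July).
40 ÷ 7 = 5 full weeks with remainder 5, so 5 more Tuesdays after the first → 6.

6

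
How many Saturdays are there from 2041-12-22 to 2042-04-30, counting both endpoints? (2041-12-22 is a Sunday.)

2041-12-22 is a Sunday; the first Saturday on or after it is 2041-12-28 (6 days later).
From 2041-12-28 to 2042-04-30: 3 + 31 + 28 + 31 + 30 = 123 days (rest of December, January, February, March, April).
123 ÷ 7 = 17 full weeks with remainder 4, so 17 more Saturdays after the first → 18.

18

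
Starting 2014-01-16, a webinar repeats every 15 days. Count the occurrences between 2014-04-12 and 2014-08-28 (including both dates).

Occurrences land 15·i days after 2014-01-16 for i = 0, 1, 2, …
2014-04-12 is 86 days after the start; 86 ÷ 15 = 5 remainder 11; since the remainder is 11, round up to i = 6. First occurrence in the window: #7 on 2014-04-16 (6×15 = 90 days in).
2014-08-28 is 224 days after the start; 224 ÷ 15 = 14 remainder 14. Last occurrence in the window: #15 on 2014-08-14.
Occurrences #7 through #15: 9 in total.

9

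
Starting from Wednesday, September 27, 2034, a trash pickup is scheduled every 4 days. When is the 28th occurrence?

January 13, 2035

The 28th occurrence is 27 intervals after the first: 27 × 4 = 108 days after September 27, 2034.
September has 30 days — 3 days to the end of September leaves 105.
October has 31 days (74 left).
November has 30 days (44 left).
December has 31 days (13 left).
13 days into January → January 13, 2035.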